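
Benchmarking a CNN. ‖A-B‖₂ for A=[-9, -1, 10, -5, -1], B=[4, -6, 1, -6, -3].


d = √((-9-4)² + (-1+ 6)² + (10-1)² + (-5+ 6)² + (-1+ 3)²)
  = √(169 + 25 + 81 + 1 + 4)
  = √280 = 16.7332

16.7332


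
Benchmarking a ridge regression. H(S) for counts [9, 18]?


Probabilities: [9/27, 18/27] ≈ [0.3333, 0.6667]
H = -((9/27)·log₂(9/27) + (18/27)·log₂(18/27))
  = 0.9183 bits

0.9183 bits


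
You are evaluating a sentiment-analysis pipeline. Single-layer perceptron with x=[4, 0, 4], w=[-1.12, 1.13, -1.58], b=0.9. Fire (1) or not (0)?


z = (4)·(-1.12) + (0)·(1.13) + (4)·(-1.58) + 0.9
  = -9.9
step(z) = 0 (z<0)

0


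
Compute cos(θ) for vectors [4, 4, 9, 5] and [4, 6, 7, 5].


A·B = 4·4 + 4·6 + 9·7 + 5·5 = 128
‖A‖ = √138 = 11.7473, ‖B‖ = √126 = 11.225
cos = 128/(√138·√126) = 128/√17388 = 0.9707

0.9707


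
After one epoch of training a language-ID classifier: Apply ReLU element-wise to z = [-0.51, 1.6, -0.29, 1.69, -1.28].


ReLU(-0.51) = max(0, -0.51) = 0.0
ReLU(1.6) = max(0, 1.6) = 1.6
ReLU(-0.29) = max(0, -0.29) = 0.0
ReLU(1.69) = max(0, 1.69) = 1.69
ReLU(-1.28) = max(0, -1.28) = 0.0
result = [0.0, 1.6, 0.0, 1.69, 0.0]

[0.0, 1.6, 0.0, 1.69, 0.0]


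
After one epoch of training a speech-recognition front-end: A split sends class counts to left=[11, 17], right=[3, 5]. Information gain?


Parent = [14, 22], H_parent = 0.9641
H_left = 0.9666 (n=28), H_right = 0.9544 (n=8)
H_children = (28/36)·0.9666 + (8/36)·0.9544 = 0.9639
IG = 0.9641 - 0.9639 = 0.0002

0.0002


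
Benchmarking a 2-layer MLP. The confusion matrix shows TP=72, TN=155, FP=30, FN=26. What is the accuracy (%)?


Accuracy = (TP+TN)/(TP+TN+FP+FN)
= (72+155)/(283)
= 227/283 = 80.21%

80.21%


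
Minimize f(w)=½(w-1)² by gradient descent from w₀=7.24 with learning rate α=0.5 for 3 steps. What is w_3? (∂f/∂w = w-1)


step 1: grad = 7.24-1 = 6.24; w = 7.24 - 0.5·(6.24) = 4.12
step 2: grad = 4.12-1 = 3.12; w = 4.12 - 0.5·(3.12) = 2.56
step 3: grad = 2.56-1 = 1.56; w = 2.56 - 0.5·(1.56) = 1.78

1.78


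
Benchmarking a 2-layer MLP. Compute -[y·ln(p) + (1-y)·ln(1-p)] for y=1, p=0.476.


BCE = -[y·ln(p) + (1-y)·ln(1-p)]
= -1·ln(0.476) - 0
= -ln(0.476) = 0.7423

0.7423


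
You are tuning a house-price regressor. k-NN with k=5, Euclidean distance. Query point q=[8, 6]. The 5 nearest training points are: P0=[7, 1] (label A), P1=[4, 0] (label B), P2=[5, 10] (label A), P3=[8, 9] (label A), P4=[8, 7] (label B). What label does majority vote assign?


d(q,P0) = 5.099  (label A)
d(q,P1) = 7.2111  (label B)
d(q,P2) = 5.0  (label A)
d(q,P3) = 3.0  (label A)
d(q,P4) = 1.0  (label B)
Votes: A=3, B=2
Majority → A

A


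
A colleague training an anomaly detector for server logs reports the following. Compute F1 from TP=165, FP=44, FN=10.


Precision = 165/209 = 0.7895
Recall = 165/175 = 0.9429
F1 = 2·P·R/(P+R) = 2·TP/(2·TP+FP+FN) = 330/(330+44+10) = 330/384 = 0.8594

0.8594


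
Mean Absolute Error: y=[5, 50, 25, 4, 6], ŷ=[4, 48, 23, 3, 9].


Absolute errors: |5-4|=1, |50-48|=2, |25-23|=2, |4-3|=1, |6-9|=3
Sum = 9
MAE = 9/5 = 9/5

9/5


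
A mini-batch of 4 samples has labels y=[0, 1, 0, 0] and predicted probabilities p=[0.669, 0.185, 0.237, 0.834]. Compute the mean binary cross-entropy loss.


L[0] = -ln(1-0.669) = -ln(0.331) = 1.1056
L[1] = -ln(0.185) = 1.6874
L[2] = -ln(1-0.237) = -ln(0.763) = 0.2705
L[3] = -ln(1-0.834) = -ln(0.166) = 1.7958
mean = (1.1056 + 1.6874 + 0.2705 + 1.7958)/4 = 1.2148

1.2148


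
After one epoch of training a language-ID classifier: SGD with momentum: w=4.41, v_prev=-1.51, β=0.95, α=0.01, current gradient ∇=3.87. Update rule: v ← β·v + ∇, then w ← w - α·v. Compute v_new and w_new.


v_new = 0.95·-1.51 + 3.87 = -1.4345 + 3.87 = 2.4355
w_new = 4.41 - 0.01·2.4355 = 4.41 - 0.024355 = 4.385645

v_new=2.4355, w_new=4.385645


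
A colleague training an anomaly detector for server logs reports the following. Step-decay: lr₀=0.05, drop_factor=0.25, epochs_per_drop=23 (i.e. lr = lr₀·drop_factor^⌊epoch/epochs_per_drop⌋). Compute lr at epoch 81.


n_drops = ⌊81/23⌋ = 3
lr = 0.05·0.25^3 = 0.05·0.015625 = 0.00078125

0.00078125


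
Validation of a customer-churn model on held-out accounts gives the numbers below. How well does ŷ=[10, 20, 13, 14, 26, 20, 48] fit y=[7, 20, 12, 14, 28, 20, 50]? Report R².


ȳ = 21.5714
SS_res = Σ(y-ŷ)² = 18
SS_tot = Σ(y-ȳ)² = 1215.71
R² = 1 - SS_res/SS_tot = 1 - 0.0148 = 0.9852

0.9852


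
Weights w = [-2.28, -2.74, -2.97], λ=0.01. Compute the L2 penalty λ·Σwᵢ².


‖w‖₂² = (-2.28)² + (-2.74)² + (-2.97)²
     = 5.1984 + 7.5076 + 8.8209
     = 21.5269
λ·‖w‖₂² = 0.01·21.5269 = 0.215269

0.215269


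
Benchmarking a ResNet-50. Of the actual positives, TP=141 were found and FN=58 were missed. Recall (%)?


Recall = TP/(TP+FN)
= 141/(141+58)
= 141/199 = 70.85%

70.85%


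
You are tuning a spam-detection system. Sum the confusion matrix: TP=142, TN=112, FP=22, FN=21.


Total = TP + TN + FP + FN
= 142 + 112 + 22 + 21
= 297
(Predicted positive: 164, predicted negative: 133)

297


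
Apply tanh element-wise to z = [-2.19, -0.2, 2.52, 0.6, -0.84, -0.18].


tanh(-2.19) = -0.9753
tanh(-0.2) = -0.1974
tanh(2.52) = 0.9871
tanh(0.6) = 0.537
tanh(-0.84) = -0.6858
tanh(-0.18) = -0.1781
result = [-0.9753, -0.1974, 0.9871, 0.537, -0.6858, -0.1781]

[-0.9753, -0.1974, 0.9871, 0.537, -0.6858, -0.1781]


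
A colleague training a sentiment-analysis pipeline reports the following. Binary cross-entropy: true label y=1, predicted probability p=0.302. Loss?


BCE = -[y·ln(p) + (1-y)·ln(1-p)]
= -1·ln(0.302) - 0
= -ln(0.302) = 1.1973

1.1973


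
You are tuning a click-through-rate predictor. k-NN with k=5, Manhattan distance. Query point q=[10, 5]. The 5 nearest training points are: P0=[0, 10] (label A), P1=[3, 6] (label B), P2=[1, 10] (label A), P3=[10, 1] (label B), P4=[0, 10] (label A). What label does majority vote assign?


d(q,P0) = 15  (label A)
d(q,P1) = 8  (label B)
d(q,P2) = 14  (label A)
d(q,P3) = 4  (label B)
d(q,P4) = 15  (label A)
Votes: A=3, B=2
Majority → A

A


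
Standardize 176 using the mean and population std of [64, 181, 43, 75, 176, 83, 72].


μ = 99.1429, σ = 51.5126
z = (176 - 99.1429)/51.5126 = 1.492

1.492


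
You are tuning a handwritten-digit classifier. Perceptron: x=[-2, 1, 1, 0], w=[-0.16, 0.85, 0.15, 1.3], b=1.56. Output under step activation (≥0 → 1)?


z = (-2)·(-0.16) + (1)·(0.85) + (1)·(0.15) + (0)·(1.3) + 1.56
  = 2.88
step(z) = 1 (z≥0)

1


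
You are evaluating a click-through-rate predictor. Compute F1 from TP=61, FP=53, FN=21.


Precision = 61/114 = 0.5351
Recall = 61/82 = 0.7439
F1 = 2·P·R/(P+R) = 2·TP/(2·TP+FP+FN) = 122/(122+53+21) = 122/196 = 0.6224

0.6224


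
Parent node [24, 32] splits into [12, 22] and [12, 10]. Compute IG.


Parent = [24, 32], H_parent = 0.9852
H_left = 0.9367 (n=34), H_right = 0.994 (n=22)
H_children = (34/56)·0.9367 + (22/56)·0.994 = 0.9592
IG = 0.9852 - 0.9592 = 0.026

0.026


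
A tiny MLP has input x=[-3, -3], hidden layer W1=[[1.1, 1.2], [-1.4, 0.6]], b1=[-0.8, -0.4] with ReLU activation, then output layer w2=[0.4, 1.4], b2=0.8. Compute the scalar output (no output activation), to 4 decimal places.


z1[0] = (1.1)·(-3) + (1.2)·(-3) - 0.8 = -7.7
z1[1] = (-1.4)·(-3) + (0.6)·(-3) - 0.4 = 2.0
h = ReLU(z1) = [0.0, 2.0]
output = (0.4)·(0.0) + (1.4)·(2.0) + 0.8 = 3.6

3.6


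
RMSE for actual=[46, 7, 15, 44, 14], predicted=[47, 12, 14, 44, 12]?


MSE = 31/5 = 6.2
RMSE = √(31/5) = 2.49

2.49


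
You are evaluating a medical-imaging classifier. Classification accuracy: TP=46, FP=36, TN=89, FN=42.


Accuracy = (TP+TN)/(TP+TN+FP+FN)
= (46+89)/(213)
= 135/213 = 63.38%

63.38%


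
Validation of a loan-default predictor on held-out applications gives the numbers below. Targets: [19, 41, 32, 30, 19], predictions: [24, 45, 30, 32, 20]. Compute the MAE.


Absolute errors: |19-24|=5, |41-45|=4, |32-30|=2, |30-32|=2, |19-20|=1
Sum = 14
MAE = 14/5 = 14/5

14/5


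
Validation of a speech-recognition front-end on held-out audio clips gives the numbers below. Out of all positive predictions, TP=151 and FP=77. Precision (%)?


Precision = TP/(TP+FP)
= 151/(151+77)
= 151/228 = 66.23%

66.23%


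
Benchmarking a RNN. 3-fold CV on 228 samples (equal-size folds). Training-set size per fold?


Fold size = 228/3 = 76
Training per fold = 228 - 76 = 152

152


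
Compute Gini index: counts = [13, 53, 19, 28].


Probabilities: [13/113, 53/113, 19/113, 28/113] ≈ [0.115, 0.469, 0.1681, 0.2478]
Σpᵢ² = (169 + 2809 + 361 + 784)/113² = 4123/12769
Gini = 1 - Σpᵢ² = 1 - 4123/12769 = 0.6771

0.6771


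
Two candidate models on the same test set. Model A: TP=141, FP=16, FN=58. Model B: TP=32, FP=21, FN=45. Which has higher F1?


Model A: P=141/157=0.8981, R=141/199=0.7085, F1=2PR/(P+R)=2TP/(2TP+FP+FN)=282/356=0.7921
Model B: P=32/53=0.6038, R=32/77=0.4156, F1=2PR/(P+R)=2TP/(2TP+FP+FN)=64/130=0.4923
0.7921 > 0.4923 → Model A

Model A


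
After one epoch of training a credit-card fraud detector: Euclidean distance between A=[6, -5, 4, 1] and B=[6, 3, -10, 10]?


d = √((6-6)² + (-5-3)² + (4+ 10)² + (1-10)²)
  = √(0 + 64 + 196 + 81)
  = √341 = 18.4662

18.4662


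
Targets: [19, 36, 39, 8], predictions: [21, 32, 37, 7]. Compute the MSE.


Squared errors: (19-21)²=4, (36-32)²=16, (39-37)²=4, (8-7)²=1
Sum = 25
MSE = 25/4 = 25/4

25/4


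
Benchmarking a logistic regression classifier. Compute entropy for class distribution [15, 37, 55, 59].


Probabilities: [15/166, 37/166, 55/166, 59/166] ≈ [0.0904, 0.2229, 0.3313, 0.3554]
H = -((15/166)·log₂(15/166) + (37/166)·log₂(37/166) + (55/166)·log₂(55/166) + (59/166)·log₂(59/166))
  = 1.8545 bits

1.8545 bits


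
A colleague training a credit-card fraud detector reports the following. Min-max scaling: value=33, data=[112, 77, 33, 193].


min=33, max=193
(33-33)/(193-33) = 0/160 = 0.0

0.0


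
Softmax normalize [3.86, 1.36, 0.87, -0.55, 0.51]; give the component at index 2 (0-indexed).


Exponentials: e^3.86=47.4654, e^1.36=3.8962, e^0.87=2.3869, e^-0.55=0.5769, e^0.51=1.6653
Sum = 55.9907
Softmax = [0.8477, 0.0696, 0.0426, 0.0103, 0.0297]
p[2] = 2.3869/55.9907 = 0.0426

0.0426


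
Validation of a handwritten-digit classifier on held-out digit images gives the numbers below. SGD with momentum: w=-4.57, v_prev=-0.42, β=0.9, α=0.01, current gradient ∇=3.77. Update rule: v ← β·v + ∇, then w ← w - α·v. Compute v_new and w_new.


v_new = 0.9·-0.42 + 3.77 = -0.378 + 3.77 = 3.392
w_new = -4.57 - 0.01·3.392 = -4.57 - 0.03392 = -4.60392

v_new=3.392, w_new=-4.60392


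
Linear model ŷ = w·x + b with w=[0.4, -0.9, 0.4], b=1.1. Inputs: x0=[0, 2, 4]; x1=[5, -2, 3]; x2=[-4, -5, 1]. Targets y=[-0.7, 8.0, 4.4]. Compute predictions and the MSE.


ŷ0 = (0.4)·(0) + (-0.9)·(2) + (0.4)·(4) + 1.1 = 0.9
ŷ1 = (0.4)·(5) + (-0.9)·(-2) + (0.4)·(3) + 1.1 = 6.1
ŷ2 = (0.4)·(-4) + (-0.9)·(-5) + (0.4)·(1) + 1.1 = 4.4
errors² = [2.56, 3.61, 0.0]
MSE = 6.1700/3 = 2.0567

2.0567


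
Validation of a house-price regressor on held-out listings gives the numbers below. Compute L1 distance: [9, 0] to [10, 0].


d = |9-10| + |0-0|
  = 1 + 0
  = 1

1


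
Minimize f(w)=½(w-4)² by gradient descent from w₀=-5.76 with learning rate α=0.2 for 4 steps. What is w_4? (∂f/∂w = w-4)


step 1: grad = -5.76-4 = -9.76; w = -5.76 - 0.2·(-9.76) = -3.808
step 2: grad = -3.808-4 = -7.808; w = -3.808 - 0.2·(-7.808) = -2.2464
step 3: grad = -2.2464-4 = -6.2464; w = -2.2464 - 0.2·(-6.2464) = -0.99712
step 4: grad = -0.99712-4 = -4.99712; w = -0.99712 - 0.2·(-4.99712) = 0.002304

0.002304


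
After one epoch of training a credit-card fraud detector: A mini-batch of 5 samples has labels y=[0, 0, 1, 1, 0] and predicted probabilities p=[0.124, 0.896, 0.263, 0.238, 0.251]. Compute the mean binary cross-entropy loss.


L[0] = -ln(1-0.124) = -ln(0.876) = 0.1324
L[1] = -ln(1-0.896) = -ln(0.104) = 2.2634
L[2] = -ln(0.263) = 1.3356
L[3] = -ln(0.238) = 1.4355
L[4] = -ln(1-0.251) = -ln(0.749) = 0.289
mean = (0.1324 + 2.2634 + 1.3356 + 1.4355 + 0.289)/5 = 1.0912

1.0912


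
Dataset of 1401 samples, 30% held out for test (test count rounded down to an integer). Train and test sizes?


Test = ⌊1401·30/100⌋ = 420
Train = 1401 - 420 = 981

Train: 981, Test: 420


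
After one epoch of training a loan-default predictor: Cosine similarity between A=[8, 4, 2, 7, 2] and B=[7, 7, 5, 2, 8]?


A·B = 8·7 + 4·7 + 2·5 + 7·2 + 2·8 = 124
‖A‖ = √137 = 11.7047, ‖B‖ = √191 = 13.8203
cos = 124/(√137·√191) = 124/√26167 = 0.7666

0.7666


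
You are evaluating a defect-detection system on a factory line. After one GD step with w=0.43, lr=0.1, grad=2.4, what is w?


w_new = w - α·∇
= 0.43 - 0.1·2.4
= 0.43 - 0.24
= 0.19

0.19


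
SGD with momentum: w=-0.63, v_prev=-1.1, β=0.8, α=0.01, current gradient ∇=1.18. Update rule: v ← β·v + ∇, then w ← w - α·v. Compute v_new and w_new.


v_new = 0.8·-1.1 + 1.18 = -0.88 + 1.18 = 0.3
w_new = -0.63 - 0.01·0.3 = -0.63 - 0.003 = -0.633

v_new=0.3, w_new=-0.633


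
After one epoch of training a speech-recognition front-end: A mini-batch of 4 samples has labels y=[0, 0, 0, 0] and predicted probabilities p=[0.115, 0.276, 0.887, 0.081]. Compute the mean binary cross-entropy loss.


L[0] = -ln(1-0.115) = -ln(0.885) = 0.1222
L[1] = -ln(1-0.276) = -ln(0.724) = 0.323
L[2] = -ln(1-0.887) = -ln(0.113) = 2.1804
L[3] = -ln(1-0.081) = -ln(0.919) = 0.0845
mean = (0.1222 + 0.323 + 2.1804 + 0.0845)/4 = 0.6775

0.6775


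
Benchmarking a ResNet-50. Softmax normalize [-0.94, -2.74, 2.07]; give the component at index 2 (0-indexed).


Exponentials: e^-0.94=0.3906, e^-2.74=0.0646, e^2.07=7.9248
Sum = 8.38
Softmax = [0.0466, 0.0077, 0.9457]
p[2] = 7.9248/8.38 = 0.9457

0.9457


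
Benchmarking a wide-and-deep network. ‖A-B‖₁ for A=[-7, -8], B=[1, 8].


d = |-7-1| + |-8-8|
  = 8 + 16
  = 24

24


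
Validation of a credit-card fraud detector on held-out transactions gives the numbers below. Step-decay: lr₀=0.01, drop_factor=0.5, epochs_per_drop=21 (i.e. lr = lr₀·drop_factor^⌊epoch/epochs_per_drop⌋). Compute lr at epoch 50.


n_drops = ⌊50/21⌋ = 2
lr = 0.01·0.5^2 = 0.01·0.25 = 0.0025

0.0025


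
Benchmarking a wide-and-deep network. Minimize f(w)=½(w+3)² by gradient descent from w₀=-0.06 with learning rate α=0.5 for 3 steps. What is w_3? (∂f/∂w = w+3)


step 1: grad = -0.06+3 = 2.94; w = -0.06 - 0.5·(2.94) = -1.53
step 2: grad = -1.53+3 = 1.47; w = -1.53 - 0.5·(1.47) = -2.265
step 3: grad = -2.265+3 = 0.735; w = -2.265 - 0.5·(0.735) = -2.6325

-2.6325


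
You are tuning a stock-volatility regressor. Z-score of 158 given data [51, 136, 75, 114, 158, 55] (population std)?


μ = 98.1667, σ = 40.5932
z = (158 - 98.1667)/40.5932 = 1.474

1.474


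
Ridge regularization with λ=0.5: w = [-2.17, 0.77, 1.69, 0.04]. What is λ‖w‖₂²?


‖w‖₂² = (-2.17)² + (0.77)² + (1.69)² + (0.04)²
     = 4.7089 + 0.5929 + 2.8561 + 0.0016
     = 8.1595
λ·‖w‖₂² = 0.5·8.1595 = 4.07975

4.07975


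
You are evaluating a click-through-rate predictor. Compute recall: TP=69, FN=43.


Recall = TP/(TP+FN)
= 69/(69+43)
= 69/112 = 61.61%

61.61%


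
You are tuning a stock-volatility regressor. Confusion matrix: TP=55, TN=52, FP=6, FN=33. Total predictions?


Total = TP + TN + FP + FN
= 55 + 52 + 6 + 33
= 146
(Predicted positive: 61, predicted negative: 85)

146


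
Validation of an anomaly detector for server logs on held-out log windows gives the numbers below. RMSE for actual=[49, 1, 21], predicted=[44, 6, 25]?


MSE = 66/3 = 22
RMSE = √(66/3) = 4.6904

4.6904


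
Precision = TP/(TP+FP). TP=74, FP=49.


Precision = TP/(TP+FP)
= 74/(74+49)
= 74/123 = 60.16%

60.16%


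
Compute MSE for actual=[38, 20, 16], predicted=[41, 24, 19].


Squared errors: (38-41)²=9, (20-24)²=16, (16-19)²=9
Sum = 34
MSE = 34/3 = 34/3

34/3


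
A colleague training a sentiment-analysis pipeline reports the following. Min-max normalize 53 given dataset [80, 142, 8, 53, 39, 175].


min=8, max=175
(53-8)/(175-8) = 45/167 = 0.2695

0.2695


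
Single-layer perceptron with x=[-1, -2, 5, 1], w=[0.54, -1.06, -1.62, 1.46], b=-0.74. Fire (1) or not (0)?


z = (-1)·(0.54) + (-2)·(-1.06) + (5)·(-1.62) + (1)·(1.46) - 0.74
  = -5.8
step(z) = 0 (z<0)

0


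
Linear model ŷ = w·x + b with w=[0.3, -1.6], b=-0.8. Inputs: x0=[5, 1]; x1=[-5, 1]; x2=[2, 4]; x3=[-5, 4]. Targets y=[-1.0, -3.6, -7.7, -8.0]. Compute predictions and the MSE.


ŷ0 = (0.3)·(5) + (-1.6)·(1) - 0.8 = -0.9
ŷ1 = (0.3)·(-5) + (-1.6)·(1) - 0.8 = -3.9
ŷ2 = (0.3)·(2) + (-1.6)·(4) - 0.8 = -6.6
ŷ3 = (0.3)·(-5) + (-1.6)·(4) - 0.8 = -8.7
errors² = [0.01, 0.09, 1.21, 0.49]
MSE = 1.8000/4 = 0.45

0.45


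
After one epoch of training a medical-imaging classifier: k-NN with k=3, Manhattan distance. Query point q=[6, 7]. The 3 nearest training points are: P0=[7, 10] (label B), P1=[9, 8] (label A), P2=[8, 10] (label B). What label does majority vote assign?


d(q,P0) = 4  (label B)
d(q,P1) = 4  (label A)
d(q,P2) = 5  (label B)
Votes: A=1, B=2
Majority → B

B


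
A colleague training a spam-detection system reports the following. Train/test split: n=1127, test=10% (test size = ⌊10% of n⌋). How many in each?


Test = ⌊1127·10/100⌋ = 112
Train = 1127 - 112 = 1015

Train: 1015, Test: 112


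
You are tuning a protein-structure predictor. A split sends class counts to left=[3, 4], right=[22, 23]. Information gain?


Parent = [25, 27], H_parent = 0.9989
H_left = 0.9852 (n=7), H_right = 0.9996 (n=45)
H_children = (7/52)·0.9852 + (45/52)·0.9996 = 0.9977
IG = 0.9989 - 0.9977 = 0.0012

0.0012


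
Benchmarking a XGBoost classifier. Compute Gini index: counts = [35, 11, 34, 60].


Probabilities: [35/140, 11/140, 34/140, 60/140] ≈ [0.25, 0.0786, 0.2429, 0.4286]
Σpᵢ² = (1225 + 121 + 1156 + 3600)/140² = 6102/19600
Gini = 1 - Σpᵢ² = 1 - 6102/19600 = 0.6887

0.6887


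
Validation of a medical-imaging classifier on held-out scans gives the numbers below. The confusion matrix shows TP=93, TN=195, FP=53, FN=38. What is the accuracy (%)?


Accuracy = (TP+TN)/(TP+TN+FP+FN)
= (93+195)/(379)
= 288/379 = 75.99%

75.99%


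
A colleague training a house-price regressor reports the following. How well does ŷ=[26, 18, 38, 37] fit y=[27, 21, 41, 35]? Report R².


ȳ = 31
SS_res = Σ(y-ŷ)² = 23
SS_tot = Σ(y-ȳ)² = 232
R² = 1 - SS_res/SS_tot = 1 - 0.0991 = 0.9009

0.9009


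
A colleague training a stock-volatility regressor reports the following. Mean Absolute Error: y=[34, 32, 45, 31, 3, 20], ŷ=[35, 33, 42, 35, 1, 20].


Absolute errors: |34-35|=1, |32-33|=1, |45-42|=3, |31-35|=4, |3-1|=2, |20-20|=0
Sum = 11
MAE = 11/6 = 11/6

11/6


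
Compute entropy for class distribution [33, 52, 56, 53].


Probabilities: [33/194, 52/194, 56/194, 53/194] ≈ [0.1701, 0.268, 0.2887, 0.2732]
H = -((33/194)·log₂(33/194) + (52/194)·log₂(52/194) + (56/194)·log₂(56/194) + (53/194)·log₂(53/194))
  = 1.9727 bits

1.9727 bits


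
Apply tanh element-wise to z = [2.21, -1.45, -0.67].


tanh(2.21) = 0.9762
tanh(-1.45) = -0.8957
tanh(-0.67) = -0.585
result = [0.9762, -0.8957, -0.585]

[0.9762, -0.8957, -0.585]


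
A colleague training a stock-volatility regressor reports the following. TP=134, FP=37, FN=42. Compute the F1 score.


Precision = 134/171 = 0.7836
Recall = 134/176 = 0.7614
F1 = 2·P·R/(P+R) = 2·TP/(2·TP+FP+FN) = 268/(268+37+42) = 268/347 = 0.7723

0.7723


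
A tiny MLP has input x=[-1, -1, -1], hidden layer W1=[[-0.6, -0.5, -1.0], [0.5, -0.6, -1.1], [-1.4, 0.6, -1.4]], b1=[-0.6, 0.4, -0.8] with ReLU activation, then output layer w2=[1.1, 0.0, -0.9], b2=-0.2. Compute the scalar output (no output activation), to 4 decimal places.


z1[0] = (-0.6)·(-1) + (-0.5)·(-1) + (-1.0)·(-1) - 0.6 = 1.5
z1[1] = (0.5)·(-1) + (-0.6)·(-1) + (-1.1)·(-1) + 0.4 = 1.6
z1[2] = (-1.4)·(-1) + (0.6)·(-1) + (-1.4)·(-1) - 0.8 = 1.4
h = ReLU(z1) = [1.5, 1.6, 1.4]
output = (1.1)·(1.5) + (0.0)·(1.6) + (-0.9)·(1.4) - 0.2 = 0.19

0.19


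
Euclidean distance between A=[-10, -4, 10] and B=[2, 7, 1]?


d = √((-10-2)² + (-4-7)² + (10-1)²)
  = √(144 + 121 + 81)
  = √346 = 18.6011

18.6011


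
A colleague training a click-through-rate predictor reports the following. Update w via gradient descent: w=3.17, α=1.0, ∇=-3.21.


w_new = w - α·∇
= 3.17 - 1.0·-3.21
= 3.17 + 3.21
= 6.38

6.38


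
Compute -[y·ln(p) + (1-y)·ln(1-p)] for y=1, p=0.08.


BCE = -[y·ln(p) + (1-y)·ln(1-p)]
= -1·ln(0.08) - 0
= -ln(0.08) = 2.5257

2.5257


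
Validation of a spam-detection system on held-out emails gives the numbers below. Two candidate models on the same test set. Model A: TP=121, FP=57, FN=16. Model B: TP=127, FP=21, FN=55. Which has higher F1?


Model A: P=121/178=0.6798, R=121/137=0.8832, F1=2PR/(P+R)=2TP/(2TP+FP+FN)=242/315=0.7683
Model B: P=127/148=0.8581, R=127/182=0.6978, F1=2PR/(P+R)=2TP/(2TP+FP+FN)=254/330=0.7697
0.7683 < 0.7697 → Model B

Model B


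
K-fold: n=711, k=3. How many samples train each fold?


Fold size = 711/3 = 237
Training per fold = 711 - 237 = 474

474


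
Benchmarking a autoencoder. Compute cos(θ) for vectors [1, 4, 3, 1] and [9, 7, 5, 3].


A·B = 1·9 + 4·7 + 3·5 + 1·3 = 55
‖A‖ = √27 = 5.1962, ‖B‖ = √164 = 12.8062
cos = 55/(√27·√164) = 55/√4428 = 0.8265

0.8265


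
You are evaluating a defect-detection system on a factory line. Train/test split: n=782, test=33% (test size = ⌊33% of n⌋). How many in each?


Test = ⌊782·33/100⌋ = 258
Train = 782 - 258 = 524

Train: 524, Test: 258


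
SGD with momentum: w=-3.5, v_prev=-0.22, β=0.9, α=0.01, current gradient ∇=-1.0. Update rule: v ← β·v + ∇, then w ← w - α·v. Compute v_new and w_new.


v_new = 0.9·-0.22 - 1.0 = -0.198 - 1.0 = -1.198
w_new = -3.5 - 0.01·-1.198 = -3.5 + 0.01198 = -3.48802

v_new=-1.198, w_new=-3.48802


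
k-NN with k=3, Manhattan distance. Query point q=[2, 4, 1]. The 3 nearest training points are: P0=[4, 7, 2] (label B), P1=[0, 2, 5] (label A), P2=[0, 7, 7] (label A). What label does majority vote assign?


d(q,P0) = 6  (label B)
d(q,P1) = 8  (label A)
d(q,P2) = 11  (label A)
Votes: A=2, B=1
Majority → A

A


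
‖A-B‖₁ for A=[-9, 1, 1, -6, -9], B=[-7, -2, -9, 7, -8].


d = |-9+ 7| + |1+ 2| + |1+ 9| + |-6-7| + |-9+ 8|
  = 2 + 3 + 10 + 13 + 1
  = 29

29


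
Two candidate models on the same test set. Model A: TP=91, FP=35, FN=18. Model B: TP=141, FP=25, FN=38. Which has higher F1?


Model A: P=91/126=0.7222, R=91/109=0.8349, F1=2PR/(P+R)=2TP/(2TP+FP+FN)=182/235=0.7745
Model B: P=141/166=0.8494, R=141/179=0.7877, F1=2PR/(P+R)=2TP/(2TP+FP+FN)=282/345=0.8174
0.7745 < 0.8174 → Model B

Model B


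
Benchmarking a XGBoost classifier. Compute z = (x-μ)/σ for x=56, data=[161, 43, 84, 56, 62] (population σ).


μ = 81.2, σ = 42.0447
z = (56 - 81.2)/42.0447 = -0.5994

-0.5994


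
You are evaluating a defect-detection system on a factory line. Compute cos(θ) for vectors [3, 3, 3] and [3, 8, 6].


A·B = 3·3 + 3·8 + 3·6 = 51
‖A‖ = √27 = 5.1962, ‖B‖ = √109 = 10.4403
cos = 51/(√27·√109) = 51/√2943 = 0.9401

0.9401


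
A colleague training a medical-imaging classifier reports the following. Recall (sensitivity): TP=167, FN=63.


Recall = TP/(TP+FN)
= 167/(167+63)
= 167/230 = 72.61%

72.61%


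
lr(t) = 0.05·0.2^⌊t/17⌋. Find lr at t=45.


n_drops = ⌊45/17⌋ = 2
lr = 0.05·0.2^2 = 0.05·0.04 = 0.002

0.002


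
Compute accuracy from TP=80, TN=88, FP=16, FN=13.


Accuracy = (TP+TN)/(TP+TN+FP+FN)
= (80+88)/(197)
= 168/197 = 85.28%

85.28%


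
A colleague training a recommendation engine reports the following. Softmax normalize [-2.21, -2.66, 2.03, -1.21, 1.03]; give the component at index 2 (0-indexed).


Exponentials: e^-2.21=0.1097, e^-2.66=0.0699, e^2.03=7.6141, e^-1.21=0.2982, e^1.03=2.8011
Sum = 10.893
Softmax = [0.0101, 0.0064, 0.699, 0.0274, 0.2571]
p[2] = 7.6141/10.893 = 0.699

0.699


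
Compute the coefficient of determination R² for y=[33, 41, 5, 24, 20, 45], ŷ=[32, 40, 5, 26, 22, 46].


ȳ = 28
SS_res = Σ(y-ŷ)² = 11
SS_tot = Σ(y-ȳ)² = 1092
R² = 1 - SS_res/SS_tot = 1 - 0.0101 = 0.9899

0.9899


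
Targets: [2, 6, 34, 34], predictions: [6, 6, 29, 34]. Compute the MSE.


Squared errors: (2-6)²=16, (6-6)²=0, (34-29)²=25, (34-34)²=0
Sum = 41
MSE = 41/4 = 41/4

41/4


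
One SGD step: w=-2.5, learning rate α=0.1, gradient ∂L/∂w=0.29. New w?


w_new = w - α·∇
= -2.5 - 0.1·0.29
= -2.5 - 0.029
= -2.529

-2.529


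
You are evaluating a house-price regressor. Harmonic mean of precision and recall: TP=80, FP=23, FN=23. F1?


Precision = 80/103 = 0.7767
Recall = 80/103 = 0.7767
F1 = 2·P·R/(P+R) = 2·TP/(2·TP+FP+FN) = 160/(160+23+23) = 160/206 = 0.7767

0.7767


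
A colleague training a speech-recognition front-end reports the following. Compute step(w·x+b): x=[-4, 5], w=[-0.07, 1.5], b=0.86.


z = (-4)·(-0.07) + (5)·(1.5) + 0.86
  = 8.64
step(z) = 1 (z≥0)

1


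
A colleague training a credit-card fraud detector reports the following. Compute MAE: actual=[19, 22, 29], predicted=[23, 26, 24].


Absolute errors: |19-23|=4, |22-26|=4, |29-24|=5
Sum = 13
MAE = 13/3 = 13/3

13/3


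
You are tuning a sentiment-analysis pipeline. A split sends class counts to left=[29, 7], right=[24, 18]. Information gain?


Parent = [53, 25], H_parent = 0.9049
H_left = 0.7107 (n=36), H_right = 0.9852 (n=42)
H_children = (36/78)·0.7107 + (42/78)·0.9852 = 0.8585
IG = 0.9049 - 0.8585 = 0.0464

0.0464


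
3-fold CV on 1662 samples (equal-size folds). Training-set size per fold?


Fold size = 1662/3 = 554
Training per fold = 1662 - 554 = 1108

1108


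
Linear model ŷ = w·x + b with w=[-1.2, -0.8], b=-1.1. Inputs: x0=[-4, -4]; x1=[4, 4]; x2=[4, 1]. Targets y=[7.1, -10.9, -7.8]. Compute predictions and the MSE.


ŷ0 = (-1.2)·(-4) + (-0.8)·(-4) - 1.1 = 6.9
ŷ1 = (-1.2)·(4) + (-0.8)·(4) - 1.1 = -9.1
ŷ2 = (-1.2)·(4) + (-0.8)·(1) - 1.1 = -6.7
errors² = [0.04, 3.24, 1.21]
MSE = 4.4900/3 = 1.4967

1.4967


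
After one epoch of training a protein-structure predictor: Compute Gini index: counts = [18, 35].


Probabilities: [18/53, 35/53] ≈ [0.3396, 0.6604]
Σpᵢ² = (324 + 1225)/53² = 1549/2809
Gini = 1 - Σpᵢ² = 1 - 1549/2809 = 0.4486

0.4486


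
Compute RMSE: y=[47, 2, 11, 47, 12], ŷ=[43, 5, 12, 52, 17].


MSE = 76/5 = 15.2
RMSE = √(76/5) = 3.8987

3.8987


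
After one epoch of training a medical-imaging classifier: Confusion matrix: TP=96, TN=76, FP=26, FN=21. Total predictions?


Total = TP + TN + FP + FN
= 96 + 76 + 26 + 21
= 219
(Predicted positive: 122, predicted negative: 97)

219


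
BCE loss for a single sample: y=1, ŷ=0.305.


BCE = -[y·ln(p) + (1-y)·ln(1-p)]
= -1·ln(0.305) - 0
= -ln(0.305) = 1.1874

1.1874


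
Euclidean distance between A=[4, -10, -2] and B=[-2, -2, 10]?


d = √((4+ 2)² + (-10+ 2)² + (-2-10)²)
  = √(36 + 64 + 144)
  = √244 = 15.6205

15.6205


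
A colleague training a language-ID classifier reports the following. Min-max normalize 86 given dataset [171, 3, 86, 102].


min=3, max=171
(86-3)/(171-3) = 83/168 = 0.494

0.494


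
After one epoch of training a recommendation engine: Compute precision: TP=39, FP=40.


Precision = TP/(TP+FP)
= 39/(39+40)
= 39/79 = 49.37%

49.37%


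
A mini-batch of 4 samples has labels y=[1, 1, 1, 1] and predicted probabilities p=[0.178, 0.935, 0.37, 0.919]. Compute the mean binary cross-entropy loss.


L[0] = -ln(0.178) = 1.726
L[1] = -ln(0.935) = 0.0672
L[2] = -ln(0.37) = 0.9943
L[3] = -ln(0.919) = 0.0845
mean = (1.726 + 0.0672 + 0.9943 + 0.0845)/4 = 0.718

0.718


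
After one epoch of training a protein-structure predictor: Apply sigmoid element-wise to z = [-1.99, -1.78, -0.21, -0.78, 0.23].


σ(-1.99) = 1/(1+e^1.99) = 0.1203
σ(-1.78) = 1/(1+e^1.78) = 0.1443
σ(-0.21) = 1/(1+e^0.21) = 0.4477
σ(-0.78) = 1/(1+e^0.78) = 0.3143
σ(0.23) = 1/(1+e^-0.23) = 0.5572
result = [0.1203, 0.1443, 0.4477, 0.3143, 0.5572]

[0.1203, 0.1443, 0.4477, 0.3143, 0.5572]


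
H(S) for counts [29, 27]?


Probabilities: [29/56, 27/56] ≈ [0.5179, 0.4821]
H = -((29/56)·log₂(29/56) + (27/56)·log₂(27/56))
  = 0.9991 bits

0.9991 bits


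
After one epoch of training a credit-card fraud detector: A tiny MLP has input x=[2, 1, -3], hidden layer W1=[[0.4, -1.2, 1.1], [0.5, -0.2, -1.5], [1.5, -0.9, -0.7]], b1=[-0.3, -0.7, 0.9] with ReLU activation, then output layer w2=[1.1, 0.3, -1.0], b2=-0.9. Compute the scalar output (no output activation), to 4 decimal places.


z1[0] = (0.4)·(2) + (-1.2)·(1) + (1.1)·(-3) - 0.3 = -4.0
z1[1] = (0.5)·(2) + (-0.2)·(1) + (-1.5)·(-3) - 0.7 = 4.6
z1[2] = (1.5)·(2) + (-0.9)·(1) + (-0.7)·(-3) + 0.9 = 5.1
h = ReLU(z1) = [0.0, 4.6, 5.1]
output = (1.1)·(0.0) + (0.3)·(4.6) + (-1.0)·(5.1) - 0.9 = -4.62

-4.62


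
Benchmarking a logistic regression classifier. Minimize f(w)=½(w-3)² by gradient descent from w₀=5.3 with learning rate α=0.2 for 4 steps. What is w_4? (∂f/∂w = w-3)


step 1: grad = 5.3-3 = 2.3; w = 5.3 - 0.2·(2.3) = 4.84
step 2: grad = 4.84-3 = 1.84; w = 4.84 - 0.2·(1.84) = 4.472
step 3: grad = 4.472-3 = 1.472; w = 4.472 - 0.2·(1.472) = 4.1776
step 4: grad = 4.1776-3 = 1.1776; w = 4.1776 - 0.2·(1.1776) = 3.94208

3.94208


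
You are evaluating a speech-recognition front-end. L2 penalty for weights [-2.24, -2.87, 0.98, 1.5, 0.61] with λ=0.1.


‖w‖₂² = (-2.24)² + (-2.87)² + (0.98)² + (1.5)² + (0.61)²
     = 5.0176 + 8.2369 + 0.9604 + 2.25 + 0.3721
     = 16.837
λ·‖w‖₂² = 0.1·16.837 = 1.6837

1.6837


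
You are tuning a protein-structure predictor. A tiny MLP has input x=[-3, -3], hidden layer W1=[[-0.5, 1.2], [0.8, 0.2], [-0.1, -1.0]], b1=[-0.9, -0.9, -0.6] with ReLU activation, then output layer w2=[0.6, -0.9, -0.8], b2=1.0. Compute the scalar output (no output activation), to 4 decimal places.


z1[0] = (-0.5)·(-3) + (1.2)·(-3) - 0.9 = -3.0
z1[1] = (0.8)·(-3) + (0.2)·(-3) - 0.9 = -3.9
z1[2] = (-0.1)·(-3) + (-1.0)·(-3) - 0.6 = 2.7
h = ReLU(z1) = [0.0, 0.0, 2.7]
output = (0.6)·(0.0) + (-0.9)·(0.0) + (-0.8)·(2.7) + 1.0 = -1.16

-1.16


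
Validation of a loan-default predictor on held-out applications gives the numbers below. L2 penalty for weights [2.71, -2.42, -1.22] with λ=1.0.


‖w‖₂² = (2.71)² + (-2.42)² + (-1.22)²
     = 7.3441 + 5.8564 + 1.4884
     = 14.6889
λ·‖w‖₂² = 1.0·14.6889 = 14.6889

14.6889


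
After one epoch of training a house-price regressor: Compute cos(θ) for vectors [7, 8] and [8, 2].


A·B = 7·8 + 8·2 = 72
‖A‖ = √113 = 10.6301, ‖B‖ = √68 = 8.2462
cos = 72/(√113·√68) = 72/√7684 = 0.8214

0.8214


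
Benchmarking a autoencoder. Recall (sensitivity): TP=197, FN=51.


Recall = TP/(TP+FN)
= 197/(197+51)
= 197/248 = 79.44%

79.44%


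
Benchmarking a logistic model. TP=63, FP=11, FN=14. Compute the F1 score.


Precision = 63/74 = 0.8514
Recall = 63/77 = 0.8182
F1 = 2·P·R/(P+R) = 2·TP/(2·TP+FP+FN) = 126/(126+11+14) = 126/151 = 0.8344

0.8344


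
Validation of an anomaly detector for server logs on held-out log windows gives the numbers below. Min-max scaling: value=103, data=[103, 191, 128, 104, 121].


min=103, max=191
(103-103)/(191-103) = 0/88 = 0.0

0.0


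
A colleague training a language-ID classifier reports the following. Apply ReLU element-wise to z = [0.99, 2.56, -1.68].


ReLU(0.99) = max(0, 0.99) = 0.99
ReLU(2.56) = max(0, 2.56) = 2.56
ReLU(-1.68) = max(0, -1.68) = 0.0
result = [0.99, 2.56, 0.0]

[0.99, 2.56, 0.0]


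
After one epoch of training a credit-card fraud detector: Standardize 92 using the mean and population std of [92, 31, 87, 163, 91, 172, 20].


μ = 93.7143, σ = 53.9198
z = (92 - 93.7143)/53.9198 = -0.0318

-0.0318


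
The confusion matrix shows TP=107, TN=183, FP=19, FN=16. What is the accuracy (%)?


Accuracy = (TP+TN)/(TP+TN+FP+FN)
= (107+183)/(325)
= 290/325 = 89.23%

89.23%


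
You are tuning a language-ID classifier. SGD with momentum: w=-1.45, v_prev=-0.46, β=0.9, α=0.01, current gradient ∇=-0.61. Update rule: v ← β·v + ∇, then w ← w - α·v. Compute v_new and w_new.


v_new = 0.9·-0.46 - 0.61 = -0.414 - 0.61 = -1.024
w_new = -1.45 - 0.01·-1.024 = -1.45 + 0.01024 = -1.43976

v_new=-1.024, w_new=-1.43976


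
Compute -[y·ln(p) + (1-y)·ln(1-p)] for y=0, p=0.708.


BCE = -[y·ln(p) + (1-y)·ln(1-p)]
= -0 - 1·ln(1-0.708)
= -ln(0.292) = 1.231

1.231


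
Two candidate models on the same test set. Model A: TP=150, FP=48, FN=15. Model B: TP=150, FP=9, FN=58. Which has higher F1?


Model A: P=150/198=0.7576, R=150/165=0.9091, F1=2PR/(P+R)=2TP/(2TP+FP+FN)=300/363=0.8264
Model B: P=150/159=0.9434, R=150/208=0.7212, F1=2PR/(P+R)=2TP/(2TP+FP+FN)=300/367=0.8174
0.8264 > 0.8174 → Model A

Model A


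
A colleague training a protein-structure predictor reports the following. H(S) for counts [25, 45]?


Probabilities: [25/70, 45/70] ≈ [0.3571, 0.6429]
H = -((25/70)·log₂(25/70) + (45/70)·log₂(45/70))
  = 0.9403 bits

0.9403 bits


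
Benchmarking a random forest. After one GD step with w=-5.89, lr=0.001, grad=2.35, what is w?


w_new = w - α·∇
= -5.89 - 0.001·2.35
= -5.89 - 0.00235
= -5.89235

-5.89235


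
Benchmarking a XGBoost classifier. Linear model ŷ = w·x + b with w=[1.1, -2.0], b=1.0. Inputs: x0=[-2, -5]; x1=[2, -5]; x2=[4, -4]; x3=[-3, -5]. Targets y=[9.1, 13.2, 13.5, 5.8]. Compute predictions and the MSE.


ŷ0 = (1.1)·(-2) + (-2.0)·(-5) + 1.0 = 8.8
ŷ1 = (1.1)·(2) + (-2.0)·(-5) + 1.0 = 13.2
ŷ2 = (1.1)·(4) + (-2.0)·(-4) + 1.0 = 13.4
ŷ3 = (1.1)·(-3) + (-2.0)·(-5) + 1.0 = 7.7
errors² = [0.09, 0.0, 0.01, 3.61]
MSE = 3.7100/4 = 0.9275

0.9275


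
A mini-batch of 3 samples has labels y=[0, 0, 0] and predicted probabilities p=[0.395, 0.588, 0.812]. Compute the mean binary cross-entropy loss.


L[0] = -ln(1-0.395) = -ln(0.605) = 0.5025
L[1] = -ln(1-0.588) = -ln(0.412) = 0.8867
L[2] = -ln(1-0.812) = -ln(0.188) = 1.6713
mean = (0.5025 + 0.8867 + 1.6713)/3 = 1.0202

1.0202


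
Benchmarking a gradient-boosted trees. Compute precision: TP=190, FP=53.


Precision = TP/(TP+FP)
= 190/(190+53)
= 190/243 = 78.19%

78.19%


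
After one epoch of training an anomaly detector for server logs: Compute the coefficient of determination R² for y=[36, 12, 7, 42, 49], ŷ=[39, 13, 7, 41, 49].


ȳ = 29.2
SS_res = Σ(y-ŷ)² = 11
SS_tot = Σ(y-ȳ)² = 1390.8
R² = 1 - SS_res/SS_tot = 1 - 0.0079 = 0.9921

0.9921


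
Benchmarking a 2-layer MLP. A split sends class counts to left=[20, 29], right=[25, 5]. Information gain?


Parent = [45, 34], H_parent = 0.986
H_left = 0.9755 (n=49), H_right = 0.65 (n=30)
H_children = (49/79)·0.9755 + (30/79)·0.65 = 0.8519
IG = 0.986 - 0.8519 = 0.1341

0.1341


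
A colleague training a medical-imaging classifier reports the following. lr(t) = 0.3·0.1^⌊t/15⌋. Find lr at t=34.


n_drops = ⌊34/15⌋ = 2
lr = 0.3·0.1^2 = 0.3·0.01 = 0.003

0.003


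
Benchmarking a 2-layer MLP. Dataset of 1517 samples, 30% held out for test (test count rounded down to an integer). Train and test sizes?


Test = ⌊1517·30/100⌋ = 455
Train = 1517 - 455 = 1062

Train: 1062, Test: 455


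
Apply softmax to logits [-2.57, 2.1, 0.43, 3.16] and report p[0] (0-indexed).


Exponentials: e^-2.57=0.0765, e^2.1=8.1662, e^0.43=1.5373, e^3.16=23.5706
Sum = 33.3506
Softmax = [0.0023, 0.2449, 0.0461, 0.7068]
p[0] = 0.0765/33.3506 = 0.0023

0.0023


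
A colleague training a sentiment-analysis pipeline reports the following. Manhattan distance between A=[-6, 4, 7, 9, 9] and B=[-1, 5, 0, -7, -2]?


d = |-6+ 1| + |4-5| + |7-0| + |9+ 7| + |9+ 2|
  = 5 + 1 + 7 + 16 + 11
  = 40

40


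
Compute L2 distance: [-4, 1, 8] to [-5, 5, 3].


d = √((-4+ 5)² + (1-5)² + (8-3)²)
  = √(1 + 16 + 25)
  = √42 = 6.4807

6.4807


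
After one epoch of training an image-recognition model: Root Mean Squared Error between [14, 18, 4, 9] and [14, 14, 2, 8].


MSE = 21/4 = 5.25
RMSE = √(21/4) = 2.2913

2.2913


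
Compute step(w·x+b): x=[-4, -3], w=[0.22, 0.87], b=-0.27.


z = (-4)·(0.22) + (-3)·(0.87) - 0.27
  = -3.76
step(z) = 0 (z<0)

0


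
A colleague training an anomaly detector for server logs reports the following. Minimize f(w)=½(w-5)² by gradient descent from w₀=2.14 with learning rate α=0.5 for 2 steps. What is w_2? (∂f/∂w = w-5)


step 1: grad = 2.14-5 = -2.86; w = 2.14 - 0.5·(-2.86) = 3.57
step 2: grad = 3.57-5 = -1.43; w = 3.57 - 0.5·(-1.43) = 4.285

4.285


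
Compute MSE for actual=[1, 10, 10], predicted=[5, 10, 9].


Squared errors: (1-5)²=16, (10-10)²=0, (10-9)²=1
Sum = 17
MSE = 17/3 = 17/3

17/3


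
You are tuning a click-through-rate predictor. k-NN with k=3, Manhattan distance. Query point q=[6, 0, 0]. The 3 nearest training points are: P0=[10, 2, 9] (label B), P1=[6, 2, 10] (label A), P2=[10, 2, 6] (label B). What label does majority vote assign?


d(q,P0) = 15  (label B)
d(q,P1) = 12  (label A)
d(q,P2) = 12  (label B)
Votes: A=1, B=2
Majority → B

B


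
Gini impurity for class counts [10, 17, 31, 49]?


Probabilities: [10/107, 17/107, 31/107, 49/107] ≈ [0.0935, 0.1589, 0.2897, 0.4579]
Σpᵢ² = (100 + 289 + 961 + 2401)/107² = 3751/11449
Gini = 1 - Σpᵢ² = 1 - 3751/11449 = 0.6724

0.6724


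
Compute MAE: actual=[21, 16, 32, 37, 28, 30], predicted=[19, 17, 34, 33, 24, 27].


Absolute errors: |21-19|=2, |16-17|=1, |32-34|=2, |37-33|=4, |28-24|=4, |30-27|=3
Sum = 16
MAE = 16/6 = 8/3

8/3


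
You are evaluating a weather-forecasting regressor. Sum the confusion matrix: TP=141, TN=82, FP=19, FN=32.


Total = TP + TN + FP + FN
= 141 + 82 + 19 + 32
= 274
(Predicted positive: 160, predicted negative: 114)

274


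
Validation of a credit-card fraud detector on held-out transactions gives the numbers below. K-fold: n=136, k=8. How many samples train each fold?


Fold size = 136/8 = 17
Training per fold = 136 - 17 = 119

119


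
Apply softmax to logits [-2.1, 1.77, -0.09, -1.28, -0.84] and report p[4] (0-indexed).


Exponentials: e^-2.1=0.1225, e^1.77=5.8709, e^-0.09=0.9139, e^-1.28=0.278, e^-0.84=0.4317
Sum = 7.617
Softmax = [0.0161, 0.7708, 0.12, 0.0365, 0.0567]
p[4] = 0.4317/7.617 = 0.0567

0.0567


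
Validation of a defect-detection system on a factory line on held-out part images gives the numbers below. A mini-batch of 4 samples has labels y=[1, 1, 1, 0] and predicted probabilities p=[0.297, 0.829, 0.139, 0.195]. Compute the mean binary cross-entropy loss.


L[0] = -ln(0.297) = 1.214
L[1] = -ln(0.829) = 0.1875
L[2] = -ln(0.139) = 1.9733
L[3] = -ln(1-0.195) = -ln(0.805) = 0.2169
mean = (1.214 + 0.1875 + 1.9733 + 0.2169)/4 = 0.8979

0.8979


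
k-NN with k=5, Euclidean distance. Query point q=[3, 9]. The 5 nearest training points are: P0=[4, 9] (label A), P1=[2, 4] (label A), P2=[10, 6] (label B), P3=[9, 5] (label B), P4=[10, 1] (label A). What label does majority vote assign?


d(q,P0) = 1.0  (label A)
d(q,P1) = 5.099  (label A)
d(q,P2) = 7.6158  (label B)
d(q,P3) = 7.2111  (label B)
d(q,P4) = 10.6301  (label A)
Votes: A=3, B=2
Majority → A

A


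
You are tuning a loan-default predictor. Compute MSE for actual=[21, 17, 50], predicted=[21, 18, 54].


Squared errors: (21-21)²=0, (17-18)²=1, (50-54)²=16
Sum = 17
MSE = 17/3 = 17/3

17/3
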